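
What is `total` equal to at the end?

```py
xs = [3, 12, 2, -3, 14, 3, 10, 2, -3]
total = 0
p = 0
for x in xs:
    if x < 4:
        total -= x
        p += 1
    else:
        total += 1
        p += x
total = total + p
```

41

x=3: <4, total = 0-3 = -3; p=1
x=12: not <4, total = (-3)+1 = -2; p=13
x=2: <4, total = (-2)-2 = -4; p=14
x=-3: <4, total = (-4)-(-3) = -1; p=15
x=14: not <4, total = (-1)+1 = 0; p=29
x=3: <4, total = 0-3 = -3; p=30
x=10: not <4, total = (-3)+1 = -2; p=40
x=2: <4, total = (-2)-2 = -4; p=41
x=-3: <4, total = (-4)-(-3) = -1; p=42
total+p = (-1)+42 = 41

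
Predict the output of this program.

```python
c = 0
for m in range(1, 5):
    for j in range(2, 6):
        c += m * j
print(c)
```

m=1,j=2: c = 0+2 = 2
m=1,j=3: c = 2+3 = 5
m=1,j=4: c = 5+4 = 9
m=1,j=5: c = 9+5 = 14
m=2,j=2: c = 14+4 = 18
m=2,j=3: c = 18+6 = 24
m=2,j=4: c = 24+8 = 32
m=2,j=5: c = 32+10 = 42
m=3,j=2: c = 42+6 = 48
m=3,j=3: c = 48+9 = 57
m=3,j=4: c = 57+12 = 69
m=3,j=5: c = 69+15 = 84
m=4,j=2: c = 84+8 = 92
m=4,j=3: c = 92+12 = 104
m=4,j=4: c = 104+16 = 120
m=4,j=5: c = 120+20 = 140

140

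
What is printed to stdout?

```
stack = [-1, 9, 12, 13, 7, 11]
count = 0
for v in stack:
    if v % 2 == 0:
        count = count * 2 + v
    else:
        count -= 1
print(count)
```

v=-1: not even, count = 0-1 = -1
v=9: not even, count = (-1)-1 = -2
v=12: even, count = (-2)*2+12 = 8
v=13: not even, count = 8-1 = 7
v=7: not even, count = 7-1 = 6
v=11: not even, count = 6-1 = 5

5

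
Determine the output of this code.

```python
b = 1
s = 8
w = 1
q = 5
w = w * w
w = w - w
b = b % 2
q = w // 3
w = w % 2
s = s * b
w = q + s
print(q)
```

0

w = 1*1 = 1
w = 1-1 = 0
b = 1%2 = 1
q = 0//3 = 0
w = 0%2 = 0
s = 8*1 = 8
w = 0+8 = 8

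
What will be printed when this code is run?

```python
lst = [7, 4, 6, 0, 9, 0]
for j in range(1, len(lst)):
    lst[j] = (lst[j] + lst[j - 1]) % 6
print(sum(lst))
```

j=1: lst[1] = (4+7)%6 = 5 → [7, 5, 6, 0, 9, 0]
j=2: lst[2] = (6+5)%6 = 5 → [7, 5, 5, 0, 9, 0]
j=3: lst[3] = (0+5)%6 = 5 → [7, 5, 5, 5, 9, 0]
j=4: lst[4] = (9+5)%6 = 2 → [7, 5, 5, 5, 2, 0]
j=5: lst[5] = (0+2)%6 = 2 → [7, 5, 5, 5, 2, 2]
sum = 26

26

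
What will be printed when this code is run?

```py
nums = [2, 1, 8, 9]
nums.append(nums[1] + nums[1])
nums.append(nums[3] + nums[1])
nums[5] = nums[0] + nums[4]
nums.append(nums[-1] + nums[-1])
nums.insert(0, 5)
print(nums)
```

append nums[1]+nums[1] = 1+1 = 2 → [2, 1, 8, 9, 2]
append nums[3]+nums[1] = 9+1 = 10 → [2, 1, 8, 9, 2, 10]
nums[5] = nums[0]+nums[4] = 2+2 = 4 → [2, 1, 8, 9, 2, 4]
append nums[-1]+nums[-1] = 4+4 = 8 → [2, 1, 8, 9, 2, 4, 8]
insert 5 at 0 → [5, 2, 1, 8, 9, 2, 4, 8]

[5, 2, 1, 8, 9, 2, 4, 8]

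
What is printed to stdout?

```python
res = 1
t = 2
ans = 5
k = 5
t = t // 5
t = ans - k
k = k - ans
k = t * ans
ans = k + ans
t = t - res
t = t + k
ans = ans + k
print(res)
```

1

t = 2//5 = 0
t = 5-5 = 0
k = 5-5 = 0
k = 0*5 = 0
ans = 0+5 = 5
t = 0-1 = -1
t = (-1)+0 = -1
ans = 5+0 = 5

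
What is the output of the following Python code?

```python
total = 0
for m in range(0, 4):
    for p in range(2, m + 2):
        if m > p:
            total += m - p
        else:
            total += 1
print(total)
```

m=1,p=2: not 1>2, total = 0+1 = 1
m=2,p=2: not 2>2, total = 1+1 = 2
m=2,p=3: not 2>3, total = 2+1 = 3
m=3,p=2: 3>2, total = 3+1 = 4
m=3,p=3: not 3>3, total = 4+1 = 5
m=3,p=4: not 3>4, total = 5+1 = 6

6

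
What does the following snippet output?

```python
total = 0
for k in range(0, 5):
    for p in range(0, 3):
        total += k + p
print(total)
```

45

k=0,p=0: total = 0+0 = 0
k=0,p=1: total = 0+1 = 1
k=0,p=2: total = 1+2 = 3
k=1,p=0: total = 3+1 = 4
k=1,p=1: total = 4+2 = 6
k=1,p=2: total = 6+3 = 9
k=2,p=0: total = 9+2 = 11
k=2,p=1: total = 11+3 = 14
k=2,p=2: total = 14+4 = 18
k=3,p=0: total = 18+3 = 21
k=3,p=1: total = 21+4 = 25
k=3,p=2: total = 25+5 = 30
k=4,p=0: total = 30+4 = 34
k=4,p=1: total = 34+5 = 39
k=4,p=2: total = 39+6 = 45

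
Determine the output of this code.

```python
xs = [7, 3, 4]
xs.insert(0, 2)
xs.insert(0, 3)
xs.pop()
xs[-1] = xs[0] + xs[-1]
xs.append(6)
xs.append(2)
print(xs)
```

[3, 2, 7, 6, 6, 2]

insert 2 at 0 → [2, 7, 3, 4]
insert 3 at 0 → [3, 2, 7, 3, 4]
pop() removes 4 → [3, 2, 7, 3]
xs[-1] = xs[0]+xs[-1] = 3+3 = 6 → [3, 2, 7, 6]
append 6 → [3, 2, 7, 6, 6]
append 2 → [3, 2, 7, 6, 6, 2]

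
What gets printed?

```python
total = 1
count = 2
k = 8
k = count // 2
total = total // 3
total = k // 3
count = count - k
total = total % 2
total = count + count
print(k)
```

1

k = 2//2 = 1
total = 1//3 = 0
total = 1//3 = 0
count = 2-1 = 1
total = 0%2 = 0
total = 1+1 = 2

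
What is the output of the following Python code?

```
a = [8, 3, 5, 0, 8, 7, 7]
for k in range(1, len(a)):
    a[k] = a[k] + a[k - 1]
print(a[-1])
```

38

k=1: a[1] = 3+8 = 11 → [8, 11, 5, 0, 8, 7, 7]
k=2: a[2] = 5+11 = 16 → [8, 11, 16, 0, 8, 7, 7]
k=3: a[3] = 0+16 = 16 → [8, 11, 16, 16, 8, 7, 7]
k=4: a[4] = 8+16 = 24 → [8, 11, 16, 16, 24, 7, 7]
k=5: a[5] = 7+24 = 31 → [8, 11, 16, 16, 24, 31, 7]
k=6: a[6] = 7+31 = 38 → [8, 11, 16, 16, 24, 31, 38]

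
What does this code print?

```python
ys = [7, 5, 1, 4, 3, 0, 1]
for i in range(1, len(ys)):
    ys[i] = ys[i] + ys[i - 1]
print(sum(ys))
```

i=1: ys[1] = 5+7 = 12 → [7, 12, 1, 4, 3, 0, 1]
i=2: ys[2] = 1+12 = 13 → [7, 12, 13, 4, 3, 0, 1]
i=3: ys[3] = 4+13 = 17 → [7, 12, 13, 17, 3, 0, 1]
i=4: ys[4] = 3+17 = 20 → [7, 12, 13, 17, 20, 0, 1]
i=5: ys[5] = 0+20 = 20 → [7, 12, 13, 17, 20, 20, 1]
i=6: ys[6] = 1+20 = 21 → [7, 12, 13, 17, 20, 20, 21]
sum = 110

110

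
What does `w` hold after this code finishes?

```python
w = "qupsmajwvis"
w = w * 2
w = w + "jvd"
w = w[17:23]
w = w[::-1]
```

'jsivwj'

repeat ×2 → 'qupsmajwvisqupsmajwvis'
+ 'jvd' → 'qupsmajwvisqupsmajwvisjvd'
slice [17:23] → 'jwvisj'
reverse → 'jsivwj'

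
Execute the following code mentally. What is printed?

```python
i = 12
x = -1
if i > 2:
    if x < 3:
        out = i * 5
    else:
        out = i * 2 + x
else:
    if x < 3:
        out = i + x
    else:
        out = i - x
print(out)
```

i=12, x=-1
i > 2 is True; x < 3 is True
→ out = i * 5 = 60

60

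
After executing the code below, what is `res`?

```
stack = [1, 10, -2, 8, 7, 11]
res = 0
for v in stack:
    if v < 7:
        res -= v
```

v=1: <7, res = 0-1 = -1
v=10: not <7
v=-2: <7, res = (-1)-(-2) = 1
v=8: not <7
v=7: not <7
v=11: not <7

1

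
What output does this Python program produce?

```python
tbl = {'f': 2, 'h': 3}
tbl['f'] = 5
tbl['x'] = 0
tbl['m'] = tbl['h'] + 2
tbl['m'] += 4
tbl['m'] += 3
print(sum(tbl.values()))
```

tbl['f'] = 5 → {'f': 5, 'h': 3}
tbl['x'] = 0 → {'f': 5, 'h': 3, 'x': 0}
tbl['m'] = tbl['h']+2 = 5 → {'f': 5, 'h': 3, 'x': 0, 'm': 5}
tbl['m'] = 5+4 = 9 → {'f': 5, 'h': 3, 'x': 0, 'm': 9}
tbl['m'] = 9+3 = 12 → {'f': 5, 'h': 3, 'x': 0, 'm': 12}
sum of values = 20

20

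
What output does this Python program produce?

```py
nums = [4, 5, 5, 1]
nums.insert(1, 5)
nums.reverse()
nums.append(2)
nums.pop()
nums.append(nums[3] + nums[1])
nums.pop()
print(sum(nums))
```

20

insert 5 at 1 → [4, 5, 5, 5, 1]
reverse → [1, 5, 5, 5, 4]
append 2 → [1, 5, 5, 5, 4, 2]
pop() removes 2 → [1, 5, 5, 5, 4]
append nums[3]+nums[1] = 5+5 = 10 → [1, 5, 5, 5, 4, 10]
pop() removes 10 → [1, 5, 5, 5, 4]
sum = 20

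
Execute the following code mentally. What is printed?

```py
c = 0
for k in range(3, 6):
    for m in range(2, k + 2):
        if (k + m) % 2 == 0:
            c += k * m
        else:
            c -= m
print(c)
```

47

k=3,m=2: odd sum, c = 0-2 = -2
k=3,m=3: even sum, c = (-2)+9 = 7
k=3,m=4: odd sum, c = 7-4 = 3
k=4,m=2: even sum, c = 3+8 = 11
k=4,m=3: odd sum, c = 11-3 = 8
k=4,m=4: even sum, c = 8+16 = 24
k=4,m=5: odd sum, c = 24-5 = 19
k=5,m=2: odd sum, c = 19-2 = 17
k=5,m=3: even sum, c = 17+15 = 32
k=5,m=4: odd sum, c = 32-4 = 28
k=5,m=5: even sum, c = 28+25 = 53
k=5,m=6: odd sum, c = 53-6 = 47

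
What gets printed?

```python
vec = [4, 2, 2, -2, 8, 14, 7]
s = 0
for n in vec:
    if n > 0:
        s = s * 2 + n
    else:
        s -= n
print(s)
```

259

n=4: >0, s = 0*2+4 = 4
n=2: >0, s = 4*2+2 = 10
n=2: >0, s = 10*2+2 = 22
n=-2: not >0, s = 22-(-2) = 24
n=8: >0, s = 24*2+8 = 56
n=14: >0, s = 56*2+14 = 126
n=7: >0, s = 126*2+7 = 259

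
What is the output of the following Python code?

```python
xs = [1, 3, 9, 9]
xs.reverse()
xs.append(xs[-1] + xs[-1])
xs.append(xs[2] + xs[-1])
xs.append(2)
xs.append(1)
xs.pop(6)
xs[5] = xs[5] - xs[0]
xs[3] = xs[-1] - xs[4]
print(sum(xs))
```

19

reverse → [9, 9, 3, 1]
append xs[-1]+xs[-1] = 1+1 = 2 → [9, 9, 3, 1, 2]
append xs[2]+xs[-1] = 3+2 = 5 → [9, 9, 3, 1, 2, 5]
append 2 → [9, 9, 3, 1, 2, 5, 2]
append 1 → [9, 9, 3, 1, 2, 5, 2, 1]
pop(6) removes 2 → [9, 9, 3, 1, 2, 5, 1]
xs[5] = xs[5]-xs[0] = 5-9 = -4 → [9, 9, 3, 1, 2, -4, 1]
xs[3] = xs[-1]-xs[4] = 1-2 = -1 → [9, 9, 3, -1, 2, -4, 1]
sum = 19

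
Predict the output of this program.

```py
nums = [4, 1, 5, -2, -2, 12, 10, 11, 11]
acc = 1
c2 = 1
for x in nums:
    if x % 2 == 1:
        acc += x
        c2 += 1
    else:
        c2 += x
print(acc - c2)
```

x=4: not odd; c2=5
x=1: odd, acc = 1+1 = 2; c2=6
x=5: odd, acc = 2+5 = 7; c2=7
x=-2: not odd; c2=5
x=-2: not odd; c2=3
x=12: not odd; c2=15
x=10: not odd; c2=25
x=11: odd, acc = 7+11 = 18; c2=26
x=11: odd, acc = 18+11 = 29; c2=27
acc-c2 = 29-27 = 2

2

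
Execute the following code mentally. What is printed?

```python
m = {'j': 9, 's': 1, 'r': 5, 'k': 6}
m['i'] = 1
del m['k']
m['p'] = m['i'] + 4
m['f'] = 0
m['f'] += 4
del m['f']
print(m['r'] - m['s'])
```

m['i'] = 1 → {'j': 9, 's': 1, 'r': 5, 'k': 6, 'i': 1}
del 'k' → {'j': 9, 's': 1, 'r': 5, 'i': 1}
m['p'] = m['i']+4 = 5 → {'j': 9, 's': 1, 'r': 5, 'i': 1, 'p': 5}
m['f'] = 0 → {'j': 9, 's': 1, 'r': 5, 'i': 1, 'p': 5, 'f': 0}
m['f'] = 0+4 = 4 → {'j': 9, 's': 1, 'r': 5, 'i': 1, 'p': 5, 'f': 4}
del 'f' → {'j': 9, 's': 1, 'r': 5, 'i': 1, 'p': 5}
m['r']-m['s'] = 5-1 = 4

4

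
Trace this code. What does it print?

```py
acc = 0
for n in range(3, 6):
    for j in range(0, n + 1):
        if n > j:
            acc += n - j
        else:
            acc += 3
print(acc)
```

n=3,j=0: 3>0, acc = 0+3 = 3
n=3,j=1: 3>1, acc = 3+2 = 5
n=3,j=2: 3>2, acc = 5+1 = 6
n=3,j=3: not 3>3, acc = 6+3 = 9
n=4,j=0: 4>0, acc = 9+4 = 13
n=4,j=1: 4>1, acc = 13+3 = 16
n=4,j=2: 4>2, acc = 16+2 = 18
n=4,j=3: 4>3, acc = 18+1 = 19
n=4,j=4: not 4>4, acc = 19+3 = 22
n=5,j=0: 5>0, acc = 22+5 = 27
n=5,j=1: 5>1, acc = 27+4 = 31
n=5,j=2: 5>2, acc = 31+3 = 34
n=5,j=3: 5>3, acc = 34+2 = 36
n=5,j=4: 5>4, acc = 36+1 = 37
n=5,j=5: not 5>5, acc = 37+3 = 40

40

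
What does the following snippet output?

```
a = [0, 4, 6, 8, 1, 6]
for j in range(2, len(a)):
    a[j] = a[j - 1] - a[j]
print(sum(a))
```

j=2: a[2] = 4-6 = -2 → [0, 4, -2, 8, 1, 6]
j=3: a[3] = (-2)-8 = -10 → [0, 4, -2, -10, 1, 6]
j=4: a[4] = (-10)-1 = -11 → [0, 4, -2, -10, -11, 6]
j=5: a[5] = (-11)-6 = -17 → [0, 4, -2, -10, -11, -17]
sum = -36

-36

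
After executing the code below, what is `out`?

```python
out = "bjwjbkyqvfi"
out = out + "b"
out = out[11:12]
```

'b'

+ 'b' → 'bjwjbkyqvfib'
slice [11:12] → 'b'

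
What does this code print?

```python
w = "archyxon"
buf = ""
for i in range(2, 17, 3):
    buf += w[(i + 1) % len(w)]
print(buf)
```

horyn

i=2: add w[3]='h' → 'h'
i=5: add w[6]='o' → 'ho'
i=8: add w[1]='r' → 'hor'
i=11: add w[4]='y' → 'hory'
i=14: add w[7]='n' → 'horyn'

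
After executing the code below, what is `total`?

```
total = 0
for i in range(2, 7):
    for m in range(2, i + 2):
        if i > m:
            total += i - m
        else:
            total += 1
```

i=2,m=2: not 2>2, total = 0+1 = 1
i=2,m=3: not 2>3, total = 1+1 = 2
i=3,m=2: 3>2, total = 2+1 = 3
i=3,m=3: not 3>3, total = 3+1 = 4
i=3,m=4: not 3>4, total = 4+1 = 5
i=4,m=2: 4>2, total = 5+2 = 7
i=4,m=3: 4>3, total = 7+1 = 8
i=4,m=4: not 4>4, total = 8+1 = 9
i=4,m=5: not 4>5, total = 9+1 = 10
i=5,m=2: 5>2, total = 10+3 = 13
i=5,m=3: 5>3, total = 13+2 = 15
i=5,m=4: 5>4, total = 15+1 = 16
i=5,m=5: not 5>5, total = 16+1 = 17
i=5,m=6: not 5>6, total = 17+1 = 18
i=6,m=2: 6>2, total = 18+4 = 22
i=6,m=3: 6>3, total = 22+3 = 25
i=6,m=4: 6>4, total = 25+2 = 27
i=6,m=5: 6>5, total = 27+1 = 28
i=6,m=6: not 6>6, total = 28+1 = 29
i=6,m=7: not 6>7, total = 29+1 = 30

30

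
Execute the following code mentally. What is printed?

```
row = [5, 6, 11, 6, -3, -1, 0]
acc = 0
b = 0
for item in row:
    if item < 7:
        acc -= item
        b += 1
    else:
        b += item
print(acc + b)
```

item=5: <7, acc = 0-5 = -5; b=1
item=6: <7, acc = (-5)-6 = -11; b=2
item=11: not <7; b=13
item=6: <7, acc = (-11)-6 = -17; b=14
item=-3: <7, acc = (-17)-(-3) = -14; b=15
item=-1: <7, acc = (-14)-(-1) = -13; b=16
item=0: <7, acc = (-13)-0 = -13; b=17
acc+b = (-13)+17 = 4

4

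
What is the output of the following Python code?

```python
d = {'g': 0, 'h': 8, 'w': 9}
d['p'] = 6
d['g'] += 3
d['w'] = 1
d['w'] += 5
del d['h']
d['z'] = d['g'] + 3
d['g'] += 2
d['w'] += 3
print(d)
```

d['p'] = 6 → {'g': 0, 'h': 8, 'w': 9, 'p': 6}
d['g'] = 0+3 = 3 → {'g': 3, 'h': 8, 'w': 9, 'p': 6}
d['w'] = 1 → {'g': 3, 'h': 8, 'w': 1, 'p': 6}
d['w'] = 1+5 = 6 → {'g': 3, 'h': 8, 'w': 6, 'p': 6}
del 'h' → {'g': 3, 'w': 6, 'p': 6}
d['z'] = d['g']+3 = 6 → {'g': 3, 'w': 6, 'p': 6, 'z': 6}
d['g'] = 3+2 = 5 → {'g': 5, 'w': 6, 'p': 6, 'z': 6}
d['w'] = 6+3 = 9 → {'g': 5, 'w': 9, 'p': 6, 'z': 6}

{'g': 5, 'w': 9, 'p': 6, 'z': 6}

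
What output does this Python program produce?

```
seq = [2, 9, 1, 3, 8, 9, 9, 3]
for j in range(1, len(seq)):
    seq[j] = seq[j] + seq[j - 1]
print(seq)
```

[2, 11, 12, 15, 23, 32, 41, 44]

j=1: seq[1] = 9+2 = 11 → [2, 11, 1, 3, 8, 9, 9, 3]
j=2: seq[2] = 1+11 = 12 → [2, 11, 12, 3, 8, 9, 9, 3]
j=3: seq[3] = 3+12 = 15 → [2, 11, 12, 15, 8, 9, 9, 3]
j=4: seq[4] = 8+15 = 23 → [2, 11, 12, 15, 23, 9, 9, 3]
j=5: seq[5] = 9+23 = 32 → [2, 11, 12, 15, 23, 32, 9, 3]
j=6: seq[6] = 9+32 = 41 → [2, 11, 12, 15, 23, 32, 41, 3]
j=7: seq[7] = 3+41 = 44 → [2, 11, 12, 15, 23, 32, 41, 44]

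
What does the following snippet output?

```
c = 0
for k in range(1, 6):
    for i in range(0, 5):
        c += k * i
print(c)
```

k=1,i=0: c = 0+0 = 0
k=1,i=1: c = 0+1 = 1
k=1,i=2: c = 1+2 = 3
k=1,i=3: c = 3+3 = 6
k=1,i=4: c = 6+4 = 10
k=2,i=0: c = 10+0 = 10
k=2,i=1: c = 10+2 = 12
k=2,i=2: c = 12+4 = 16
k=2,i=3: c = 16+6 = 22
k=2,i=4: c = 22+8 = 30
k=3,i=0: c = 30+0 = 30
k=3,i=1: c = 30+3 = 33
k=3,i=2: c = 33+6 = 39
k=3,i=3: c = 39+9 = 48
k=3,i=4: c = 48+12 = 60
k=4,i=0: c = 60+0 = 60
k=4,i=1: c = 60+4 = 64
k=4,i=2: c = 64+8 = 72
k=4,i=3: c = 72+12 = 84
k=4,i=4: c = 84+16 = 100
k=5,i=0: c = 100+0 = 100
k=5,i=1: c = 100+5 = 105
k=5,i=2: c = 105+10 = 115
k=5,i=3: c = 115+15 = 130
k=5,i=4: c = 130+20 = 150

150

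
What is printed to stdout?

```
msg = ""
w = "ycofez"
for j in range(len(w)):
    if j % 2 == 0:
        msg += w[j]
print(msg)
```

yoe

j=0: add 'y' → 'y'
j=1: skip
j=2: add 'o' → 'yo'
j=3: skip
j=4: add 'e' → 'yoe'
j=5: skip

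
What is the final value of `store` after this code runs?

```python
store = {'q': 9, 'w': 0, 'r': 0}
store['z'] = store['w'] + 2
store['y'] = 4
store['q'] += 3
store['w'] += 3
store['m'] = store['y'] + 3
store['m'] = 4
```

{'q': 12, 'w': 3, 'r': 0, 'z': 2, 'y': 4, 'm': 4}

store['z'] = store['w']+2 = 2 → {'q': 9, 'w': 0, 'r': 0, 'z': 2}
store['y'] = 4 → {'q': 9, 'w': 0, 'r': 0, 'z': 2, 'y': 4}
store['q'] = 9+3 = 12 → {'q': 12, 'w': 0, 'r': 0, 'z': 2, 'y': 4}
store['w'] = 0+3 = 3 → {'q': 12, 'w': 3, 'r': 0, 'z': 2, 'y': 4}
store['m'] = store['y']+3 = 7 → {'q': 12, 'w': 3, 'r': 0, 'z': 2, 'y': 4, 'm': 7}
store['m'] = 4 → {'q': 12, 'w': 3, 'r': 0, 'z': 2, 'y': 4, 'm': 4}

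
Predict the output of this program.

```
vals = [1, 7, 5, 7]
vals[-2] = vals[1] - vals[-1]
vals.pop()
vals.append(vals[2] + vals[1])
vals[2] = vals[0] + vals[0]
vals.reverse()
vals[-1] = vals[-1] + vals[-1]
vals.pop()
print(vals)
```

vals[-2] = vals[1]-vals[-1] = 7-7 = 0 → [1, 7, 0, 7]
pop() removes 7 → [1, 7, 0]
append vals[2]+vals[1] = 0+7 = 7 → [1, 7, 0, 7]
vals[2] = vals[0]+vals[0] = 1+1 = 2 → [1, 7, 2, 7]
reverse → [7, 2, 7, 1]
vals[-1] = vals[-1]+vals[-1] = 1+1 = 2 → [7, 2, 7, 2]
pop() removes 2 → [7, 2, 7]

[7, 2, 7]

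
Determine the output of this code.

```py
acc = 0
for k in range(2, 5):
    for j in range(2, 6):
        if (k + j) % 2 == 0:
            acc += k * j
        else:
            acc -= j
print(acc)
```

k=2,j=2: even sum, acc = 0+4 = 4
k=2,j=3: odd sum, acc = 4-3 = 1
k=2,j=4: even sum, acc = 1+8 = 9
k=2,j=5: odd sum, acc = 9-5 = 4
k=3,j=2: odd sum, acc = 4-2 = 2
k=3,j=3: even sum, acc = 2+9 = 11
k=3,j=4: odd sum, acc = 11-4 = 7
k=3,j=5: even sum, acc = 7+15 = 22
k=4,j=2: even sum, acc = 22+8 = 30
k=4,j=3: odd sum, acc = 30-3 = 27
k=4,j=4: even sum, acc = 27+16 = 43
k=4,j=5: odd sum, acc = 43-5 = 38

38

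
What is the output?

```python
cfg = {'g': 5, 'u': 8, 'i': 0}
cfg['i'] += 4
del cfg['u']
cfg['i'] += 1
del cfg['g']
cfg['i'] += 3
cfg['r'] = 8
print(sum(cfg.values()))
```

cfg['i'] = 0+4 = 4 → {'g': 5, 'u': 8, 'i': 4}
del 'u' → {'g': 5, 'i': 4}
cfg['i'] = 4+1 = 5 → {'g': 5, 'i': 5}
del 'g' → {'i': 5}
cfg['i'] = 5+3 = 8 → {'i': 8}
cfg['r'] = 8 → {'i': 8, 'r': 8}
sum of values = 16

16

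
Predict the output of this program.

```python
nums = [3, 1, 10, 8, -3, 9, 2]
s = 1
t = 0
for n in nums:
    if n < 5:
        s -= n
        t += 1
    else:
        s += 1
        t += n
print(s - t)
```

n=3: <5, s = 1-3 = -2; t=1
n=1: <5, s = (-2)-1 = -3; t=2
n=10: not <5, s = (-3)+1 = -2; t=12
n=8: not <5, s = (-2)+1 = -1; t=20
n=-3: <5, s = (-1)-(-3) = 2; t=21
n=9: not <5, s = 2+1 = 3; t=30
n=2: <5, s = 3-2 = 1; t=31
s-t = 1-31 = -30

-30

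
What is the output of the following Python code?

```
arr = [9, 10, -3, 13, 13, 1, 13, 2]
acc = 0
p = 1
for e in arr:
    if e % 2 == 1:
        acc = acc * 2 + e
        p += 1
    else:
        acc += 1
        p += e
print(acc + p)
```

e=9: odd, acc = 0*2+9 = 9; p=2
e=10: not odd, acc = 9+1 = 10; p=12
e=-3: odd, acc = 10*2+(-3) = 17; p=13
e=13: odd, acc = 17*2+13 = 47; p=14
e=13: odd, acc = 47*2+13 = 107; p=15
e=1: odd, acc = 107*2+1 = 215; p=16
e=13: odd, acc = 215*2+13 = 443; p=17
e=2: not odd, acc = 443+1 = 444; p=19
acc+p = 444+19 = 463

463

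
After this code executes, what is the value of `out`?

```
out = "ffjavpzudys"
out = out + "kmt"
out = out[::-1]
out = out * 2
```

+ 'kmt' → 'ffjavpzudyskmt'
reverse → 'tmksyduzpvajff'
repeat ×2 → 'tmksyduzpvajfftmksyduzpvajff'

'tmksyduzpvajfftmksyduzpvajff'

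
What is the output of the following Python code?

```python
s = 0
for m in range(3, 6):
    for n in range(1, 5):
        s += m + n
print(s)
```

m=3,n=1: s = 0+4 = 4
m=3,n=2: s = 4+5 = 9
m=3,n=3: s = 9+6 = 15
m=3,n=4: s = 15+7 = 22
m=4,n=1: s = 22+5 = 27
m=4,n=2: s = 27+6 = 33
m=4,n=3: s = 33+7 = 40
m=4,n=4: s = 40+8 = 48
m=5,n=1: s = 48+6 = 54
m=5,n=2: s = 54+7 = 61
m=5,n=3: s = 61+8 = 69
m=5,n=4: s = 69+9 = 78

78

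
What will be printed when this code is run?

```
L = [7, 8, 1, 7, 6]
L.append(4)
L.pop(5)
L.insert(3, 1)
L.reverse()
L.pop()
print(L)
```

[6, 7, 1, 1, 8]

append 4 → [7, 8, 1, 7, 6, 4]
pop(5) removes 4 → [7, 8, 1, 7, 6]
insert 1 at 3 → [7, 8, 1, 1, 7, 6]
reverse → [6, 7, 1, 1, 8, 7]
pop() removes 7 → [6, 7, 1, 1, 8]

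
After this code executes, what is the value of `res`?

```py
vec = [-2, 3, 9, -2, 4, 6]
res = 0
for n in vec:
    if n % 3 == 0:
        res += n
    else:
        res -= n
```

n=-2: not %3==0, res = 0-(-2) = 2
n=3: %3==0, res = 2+3 = 5
n=9: %3==0, res = 5+9 = 14
n=-2: not %3==0, res = 14-(-2) = 16
n=4: not %3==0, res = 16-4 = 12
n=6: %3==0, res = 12+6 = 18

18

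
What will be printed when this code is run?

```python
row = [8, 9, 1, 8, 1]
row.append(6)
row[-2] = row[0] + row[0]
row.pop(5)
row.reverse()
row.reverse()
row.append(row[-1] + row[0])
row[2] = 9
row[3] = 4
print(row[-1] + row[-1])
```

append 6 → [8, 9, 1, 8, 1, 6]
row[-2] = row[0]+row[0] = 8+8 = 16 → [8, 9, 1, 8, 16, 6]
pop(5) removes 6 → [8, 9, 1, 8, 16]
reverse → [16, 8, 1, 9, 8]
reverse → [8, 9, 1, 8, 16]
append row[-1]+row[0] = 16+8 = 24 → [8, 9, 1, 8, 16, 24]
row[2] = 9 → [8, 9, 9, 8, 16, 24]
row[3] = 4 → [8, 9, 9, 4, 16, 24]
row[-1]+row[-1] = 24+24 = 48

48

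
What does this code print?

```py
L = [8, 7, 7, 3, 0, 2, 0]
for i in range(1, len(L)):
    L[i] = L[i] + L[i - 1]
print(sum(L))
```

i=1: L[1] = 7+8 = 15 → [8, 15, 7, 3, 0, 2, 0]
i=2: L[2] = 7+15 = 22 → [8, 15, 22, 3, 0, 2, 0]
i=3: L[3] = 3+22 = 25 → [8, 15, 22, 25, 0, 2, 0]
i=4: L[4] = 0+25 = 25 → [8, 15, 22, 25, 25, 2, 0]
i=5: L[5] = 2+25 = 27 → [8, 15, 22, 25, 25, 27, 0]
i=6: L[6] = 0+27 = 27 → [8, 15, 22, 25, 25, 27, 27]
sum = 149

149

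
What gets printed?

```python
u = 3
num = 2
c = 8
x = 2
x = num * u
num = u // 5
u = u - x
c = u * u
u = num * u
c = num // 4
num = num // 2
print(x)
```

6

x = 2*3 = 6
num = 3//5 = 0
u = 3-6 = -3
c = (-3)*(-3) = 9
u = 0*(-3) = 0
c = 0//4 = 0
num = 0//2 = 0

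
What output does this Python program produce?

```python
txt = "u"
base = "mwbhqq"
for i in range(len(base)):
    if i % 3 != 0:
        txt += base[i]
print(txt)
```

uwbqq

i=0: skip
i=1: add 'w' → 'uw'
i=2: add 'b' → 'uwb'
i=3: skip
i=4: add 'q' → 'uwbq'
i=5: add 'q' → 'uwbqq'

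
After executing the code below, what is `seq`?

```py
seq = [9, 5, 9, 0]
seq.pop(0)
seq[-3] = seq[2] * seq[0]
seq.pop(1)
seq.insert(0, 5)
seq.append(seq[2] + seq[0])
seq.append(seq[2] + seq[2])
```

pop(0) removes 9 → [5, 9, 0]
seq[-3] = seq[2]*seq[0] = 0*5 = 0 → [0, 9, 0]
pop(1) removes 9 → [0, 0]
insert 5 at 0 → [5, 0, 0]
append seq[2]+seq[0] = 0+5 = 5 → [5, 0, 0, 5]
append seq[2]+seq[2] = 0+0 = 0 → [5, 0, 0, 5, 0]

[5, 0, 0, 5, 0]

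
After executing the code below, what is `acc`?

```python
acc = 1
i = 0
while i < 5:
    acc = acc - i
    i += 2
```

i=0: acc = 1-0 = 1
i=2: acc = 1-2 = -1
i=4: acc = (-1)-4 = -5

-5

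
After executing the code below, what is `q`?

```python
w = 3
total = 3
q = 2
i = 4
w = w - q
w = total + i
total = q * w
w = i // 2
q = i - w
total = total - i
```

2

w = 3-2 = 1
w = 3+4 = 7
total = 2*7 = 14
w = 4//2 = 2
q = 4-2 = 2
total = 14-4 = 10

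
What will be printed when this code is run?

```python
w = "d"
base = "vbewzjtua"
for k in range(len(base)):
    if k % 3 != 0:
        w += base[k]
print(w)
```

dbezjua

k=0: skip
k=1: add 'b' → 'db'
k=2: add 'e' → 'dbe'
k=3: skip
k=4: add 'z' → 'dbez'
k=5: add 'j' → 'dbezj'
k=6: skip
k=7: add 'u' → 'dbezju'
k=8: add 'a' → 'dbezjua'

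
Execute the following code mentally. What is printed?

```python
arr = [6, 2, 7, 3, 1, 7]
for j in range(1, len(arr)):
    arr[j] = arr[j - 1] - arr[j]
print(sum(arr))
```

j=1: arr[1] = 6-2 = 4 → [6, 4, 7, 3, 1, 7]
j=2: arr[2] = 4-7 = -3 → [6, 4, -3, 3, 1, 7]
j=3: arr[3] = (-3)-3 = -6 → [6, 4, -3, -6, 1, 7]
j=4: arr[4] = (-6)-1 = -7 → [6, 4, -3, -6, -7, 7]
j=5: arr[5] = (-7)-7 = -14 → [6, 4, -3, -6, -7, -14]
sum = -20

-20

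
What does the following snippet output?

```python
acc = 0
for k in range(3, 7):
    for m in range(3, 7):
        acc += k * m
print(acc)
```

324

k=3,m=3: acc = 0+9 = 9
k=3,m=4: acc = 9+12 = 21
k=3,m=5: acc = 21+15 = 36
k=3,m=6: acc = 36+18 = 54
k=4,m=3: acc = 54+12 = 66
k=4,m=4: acc = 66+16 = 82
k=4,m=5: acc = 82+20 = 102
k=4,m=6: acc = 102+24 = 126
k=5,m=3: acc = 126+15 = 141
k=5,m=4: acc = 141+20 = 161
k=5,m=5: acc = 161+25 = 186
k=5,m=6: acc = 186+30 = 216
k=6,m=3: acc = 216+18 = 234
k=6,m=4: acc = 234+24 = 258
k=6,m=5: acc = 258+30 = 288
k=6,m=6: acc = 288+36 = 324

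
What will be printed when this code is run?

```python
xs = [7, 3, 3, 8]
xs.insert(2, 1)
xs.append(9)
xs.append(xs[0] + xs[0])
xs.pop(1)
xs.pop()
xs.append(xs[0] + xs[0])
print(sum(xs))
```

insert 1 at 2 → [7, 3, 1, 3, 8]
append 9 → [7, 3, 1, 3, 8, 9]
append xs[0]+xs[0] = 7+7 = 14 → [7, 3, 1, 3, 8, 9, 14]
pop(1) removes 3 → [7, 1, 3, 8, 9, 14]
pop() removes 14 → [7, 1, 3, 8, 9]
append xs[0]+xs[0] = 7+7 = 14 → [7, 1, 3, 8, 9, 14]
sum = 42

42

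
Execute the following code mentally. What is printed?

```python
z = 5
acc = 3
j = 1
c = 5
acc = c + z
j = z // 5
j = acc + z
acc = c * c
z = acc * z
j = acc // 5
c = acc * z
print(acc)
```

acc = 5+5 = 10
j = 5//5 = 1
j = 10+5 = 15
acc = 5*5 = 25
z = 25*5 = 125
j = 25//5 = 5
c = 25*125 = 3125

25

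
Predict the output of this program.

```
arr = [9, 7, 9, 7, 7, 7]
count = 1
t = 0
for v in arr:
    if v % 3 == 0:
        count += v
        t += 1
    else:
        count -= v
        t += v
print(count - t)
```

v=9: %3==0, count = 1+9 = 10; t=1
v=7: not %3==0, count = 10-7 = 3; t=8
v=9: %3==0, count = 3+9 = 12; t=9
v=7: not %3==0, count = 12-7 = 5; t=16
v=7: not %3==0, count = 5-7 = -2; t=23
v=7: not %3==0, count = (-2)-7 = -9; t=30
count-t = (-9)-30 = -39

-39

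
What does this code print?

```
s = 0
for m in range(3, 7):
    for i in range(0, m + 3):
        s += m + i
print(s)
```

240

m=3,i=0: s = 0+3 = 3
m=3,i=1: s = 3+4 = 7
m=3,i=2: s = 7+5 = 12
m=3,i=3: s = 12+6 = 18
m=3,i=4: s = 18+7 = 25
m=3,i=5: s = 25+8 = 33
m=4,i=0: s = 33+4 = 37
m=4,i=1: s = 37+5 = 42
m=4,i=2: s = 42+6 = 48
m=4,i=3: s = 48+7 = 55
m=4,i=4: s = 55+8 = 63
m=4,i=5: s = 63+9 = 72
m=4,i=6: s = 72+10 = 82
m=5,i=0: s = 82+5 = 87
m=5,i=1: s = 87+6 = 93
m=5,i=2: s = 93+7 = 100
m=5,i=3: s = 100+8 = 108
m=5,i=4: s = 108+9 = 117
m=5,i=5: s = 117+10 = 127
m=5,i=6: s = 127+11 = 138
m=5,i=7: s = 138+12 = 150
m=6,i=0: s = 150+6 = 156
m=6,i=1: s = 156+7 = 163
m=6,i=2: s = 163+8 = 171
m=6,i=3: s = 171+9 = 180
m=6,i=4: s = 180+10 = 190
m=6,i=5: s = 190+11 = 201
m=6,i=6: s = 201+12 = 213
m=6,i=7: s = 213+13 = 226
m=6,i=8: s = 226+14 = 240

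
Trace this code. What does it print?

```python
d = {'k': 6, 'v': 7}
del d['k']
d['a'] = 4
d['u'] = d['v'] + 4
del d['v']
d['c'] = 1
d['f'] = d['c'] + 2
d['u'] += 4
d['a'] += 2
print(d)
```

{'a': 6, 'u': 15, 'c': 1, 'f': 3}

del 'k' → {'v': 7}
d['a'] = 4 → {'v': 7, 'a': 4}
d['u'] = d['v']+4 = 11 → {'v': 7, 'a': 4, 'u': 11}
del 'v' → {'a': 4, 'u': 11}
d['c'] = 1 → {'a': 4, 'u': 11, 'c': 1}
d['f'] = d['c']+2 = 3 → {'a': 4, 'u': 11, 'c': 1, 'f': 3}
d['u'] = 11+4 = 15 → {'a': 4, 'u': 15, 'c': 1, 'f': 3}
d['a'] = 4+2 = 6 → {'a': 6, 'u': 15, 'c': 1, 'f': 3}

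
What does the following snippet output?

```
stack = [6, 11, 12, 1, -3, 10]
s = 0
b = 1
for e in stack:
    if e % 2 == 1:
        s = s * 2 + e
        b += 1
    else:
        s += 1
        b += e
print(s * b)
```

1792

e=6: not odd, s = 0+1 = 1; b=7
e=11: odd, s = 1*2+11 = 13; b=8
e=12: not odd, s = 13+1 = 14; b=20
e=1: odd, s = 14*2+1 = 29; b=21
e=-3: odd, s = 29*2+(-3) = 55; b=22
e=10: not odd, s = 55+1 = 56; b=32
s*b = 56*32 = 1792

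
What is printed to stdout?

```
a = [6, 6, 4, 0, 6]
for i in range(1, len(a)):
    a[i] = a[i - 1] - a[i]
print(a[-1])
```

i=1: a[1] = 6-6 = 0 → [6, 0, 4, 0, 6]
i=2: a[2] = 0-4 = -4 → [6, 0, -4, 0, 6]
i=3: a[3] = (-4)-0 = -4 → [6, 0, -4, -4, 6]
i=4: a[4] = (-4)-6 = -10 → [6, 0, -4, -4, -10]

-10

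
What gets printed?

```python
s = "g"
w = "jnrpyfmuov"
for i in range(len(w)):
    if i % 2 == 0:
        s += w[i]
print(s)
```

gjrymo

i=0: add 'j' → 'gj'
i=1: skip
i=2: add 'r' → 'gjr'
i=3: skip
i=4: add 'y' → 'gjry'
i=5: skip
i=6: add 'm' → 'gjrym'
i=7: skip
i=8: add 'o' → 'gjrymo'
i=9: skip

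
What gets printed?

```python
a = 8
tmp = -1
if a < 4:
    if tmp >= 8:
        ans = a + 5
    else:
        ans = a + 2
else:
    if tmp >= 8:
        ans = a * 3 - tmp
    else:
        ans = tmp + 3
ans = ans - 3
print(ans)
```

a=8, tmp=-1
a < 4 is False; tmp >= 8 is False
→ ans = tmp + 3 = 2
ans = 2-3 = -1

-1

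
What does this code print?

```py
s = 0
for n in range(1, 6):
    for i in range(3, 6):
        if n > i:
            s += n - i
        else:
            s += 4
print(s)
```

52

n=1,i=3: not 1>3, s = 0+4 = 4
n=1,i=4: not 1>4, s = 4+4 = 8
n=1,i=5: not 1>5, s = 8+4 = 12
n=2,i=3: not 2>3, s = 12+4 = 16
n=2,i=4: not 2>4, s = 16+4 = 20
n=2,i=5: not 2>5, s = 20+4 = 24
n=3,i=3: not 3>3, s = 24+4 = 28
n=3,i=4: not 3>4, s = 28+4 = 32
n=3,i=5: not 3>5, s = 32+4 = 36
n=4,i=3: 4>3, s = 36+1 = 37
n=4,i=4: not 4>4, s = 37+4 = 41
n=4,i=5: not 4>5, s = 41+4 = 45
n=5,i=3: 5>3, s = 45+2 = 47
n=5,i=4: 5>4, s = 47+1 = 48
n=5,i=5: not 5>5, s = 48+4 = 52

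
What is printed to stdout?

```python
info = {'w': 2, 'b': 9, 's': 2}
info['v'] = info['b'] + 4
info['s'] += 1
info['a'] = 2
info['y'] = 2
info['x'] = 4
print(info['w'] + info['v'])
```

15

info['v'] = info['b']+4 = 13 → {'w': 2, 'b': 9, 's': 2, 'v': 13}
info['s'] = 2+1 = 3 → {'w': 2, 'b': 9, 's': 3, 'v': 13}
info['a'] = 2 → {'w': 2, 'b': 9, 's': 3, 'v': 13, 'a': 2}
info['y'] = 2 → {'w': 2, 'b': 9, 's': 3, 'v': 13, 'a': 2, 'y': 2}
info['x'] = 4 → {'w': 2, 'b': 9, 's': 3, 'v': 13, 'a': 2, 'y': 2, 'x': 4}
info['w']+info['v'] = 2+13 = 15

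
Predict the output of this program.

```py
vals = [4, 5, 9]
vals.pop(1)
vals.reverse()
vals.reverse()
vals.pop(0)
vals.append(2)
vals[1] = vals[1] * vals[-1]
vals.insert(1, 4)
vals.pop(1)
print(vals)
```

pop(1) removes 5 → [4, 9]
reverse → [9, 4]
reverse → [4, 9]
pop(0) removes 4 → [9]
append 2 → [9, 2]
vals[1] = vals[1]*vals[-1] = 2*2 = 4 → [9, 4]
insert 4 at 1 → [9, 4, 4]
pop(1) removes 4 → [9, 4]

[9, 4]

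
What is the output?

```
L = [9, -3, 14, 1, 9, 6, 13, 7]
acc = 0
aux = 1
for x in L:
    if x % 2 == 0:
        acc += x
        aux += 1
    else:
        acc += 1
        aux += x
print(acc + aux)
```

65

x=9: not even, acc = 0+1 = 1; aux=10
x=-3: not even, acc = 1+1 = 2; aux=7
x=14: even, acc = 2+14 = 16; aux=8
x=1: not even, acc = 16+1 = 17; aux=9
x=9: not even, acc = 17+1 = 18; aux=18
x=6: even, acc = 18+6 = 24; aux=19
x=13: not even, acc = 24+1 = 25; aux=32
x=7: not even, acc = 25+1 = 26; aux=39
acc+aux = 26+39 = 65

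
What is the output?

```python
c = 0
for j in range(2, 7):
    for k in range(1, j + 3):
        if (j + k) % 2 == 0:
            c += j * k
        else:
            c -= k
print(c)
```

240

j=2,k=1: odd sum, c = 0-1 = -1
j=2,k=2: even sum, c = (-1)+4 = 3
j=2,k=3: odd sum, c = 3-3 = 0
j=2,k=4: even sum, c = 0+8 = 8
j=3,k=1: even sum, c = 8+3 = 11
j=3,k=2: odd sum, c = 11-2 = 9
j=3,k=3: even sum, c = 9+9 = 18
j=3,k=4: odd sum, c = 18-4 = 14
j=3,k=5: even sum, c = 14+15 = 29
j=4,k=1: odd sum, c = 29-1 = 28
j=4,k=2: even sum, c = 28+8 = 36
j=4,k=3: odd sum, c = 36-3 = 33
j=4,k=4: even sum, c = 33+16 = 49
j=4,k=5: odd sum, c = 49-5 = 44
j=4,k=6: even sum, c = 44+24 = 68
j=5,k=1: even sum, c = 68+5 = 73
j=5,k=2: odd sum, c = 73-2 = 71
j=5,k=3: even sum, c = 71+15 = 86
j=5,k=4: odd sum, c = 86-4 = 82
j=5,k=5: even sum, c = 82+25 = 107
j=5,k=6: odd sum, c = 107-6 = 101
j=5,k=7: even sum, c = 101+35 = 136
j=6,k=1: odd sum, c = 136-1 = 135
j=6,k=2: even sum, c = 135+12 = 147
j=6,k=3: odd sum, c = 147-3 = 144
j=6,k=4: even sum, c = 144+24 = 168
j=6,k=5: odd sum, c = 168-5 = 163
j=6,k=6: even sum, c = 163+36 = 199
j=6,k=7: odd sum, c = 199-7 = 192
j=6,k=8: even sum, c = 192+48 = 240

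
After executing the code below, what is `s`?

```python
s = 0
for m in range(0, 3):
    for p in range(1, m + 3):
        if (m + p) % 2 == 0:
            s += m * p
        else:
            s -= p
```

m=0,p=1: odd sum, s = 0-1 = -1
m=0,p=2: even sum, s = (-1)+0 = -1
m=1,p=1: even sum, s = (-1)+1 = 0
m=1,p=2: odd sum, s = 0-2 = -2
m=1,p=3: even sum, s = (-2)+3 = 1
m=2,p=1: odd sum, s = 1-1 = 0
m=2,p=2: even sum, s = 0+4 = 4
m=2,p=3: odd sum, s = 4-3 = 1
m=2,p=4: even sum, s = 1+8 = 9

9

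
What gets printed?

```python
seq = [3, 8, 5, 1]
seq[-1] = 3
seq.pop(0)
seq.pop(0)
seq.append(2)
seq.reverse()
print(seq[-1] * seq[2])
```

seq[-1] = 3 → [3, 8, 5, 3]
pop(0) removes 3 → [8, 5, 3]
pop(0) removes 8 → [5, 3]
append 2 → [5, 3, 2]
reverse → [2, 3, 5]
seq[-1]*seq[2] = 5*5 = 25

25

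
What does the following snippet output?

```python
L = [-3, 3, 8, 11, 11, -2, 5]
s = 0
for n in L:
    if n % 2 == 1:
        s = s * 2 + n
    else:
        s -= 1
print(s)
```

n=-3: odd, s = 0*2+(-3) = -3
n=3: odd, s = (-3)*2+3 = -3
n=8: not odd, s = (-3)-1 = -4
n=11: odd, s = (-4)*2+11 = 3
n=11: odd, s = 3*2+11 = 17
n=-2: not odd, s = 17-1 = 16
n=5: odd, s = 16*2+5 = 37

37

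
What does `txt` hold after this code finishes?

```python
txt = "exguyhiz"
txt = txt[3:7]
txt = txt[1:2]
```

slice [3:7] → 'uyhi'
slice [1:2] → 'y'

'y'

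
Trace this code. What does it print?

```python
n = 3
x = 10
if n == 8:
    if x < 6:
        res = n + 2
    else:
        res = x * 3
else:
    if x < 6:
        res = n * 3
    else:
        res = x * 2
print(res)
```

n=3, x=10
n == 8 is False; x < 6 is False
→ res = x * 2 = 20

20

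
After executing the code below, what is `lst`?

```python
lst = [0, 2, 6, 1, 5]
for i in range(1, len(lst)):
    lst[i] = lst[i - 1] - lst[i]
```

[0, -2, -8, -9, -14]

i=1: lst[1] = 0-2 = -2 → [0, -2, 6, 1, 5]
i=2: lst[2] = (-2)-6 = -8 → [0, -2, -8, 1, 5]
i=3: lst[3] = (-8)-1 = -9 → [0, -2, -8, -9, 5]
i=4: lst[4] = (-9)-5 = -14 → [0, -2, -8, -9, -14]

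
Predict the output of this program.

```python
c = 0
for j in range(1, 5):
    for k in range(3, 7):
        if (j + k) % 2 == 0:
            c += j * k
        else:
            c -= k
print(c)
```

j=1,k=3: even sum, c = 0+3 = 3
j=1,k=4: odd sum, c = 3-4 = -1
j=1,k=5: even sum, c = (-1)+5 = 4
j=1,k=6: odd sum, c = 4-6 = -2
j=2,k=3: odd sum, c = (-2)-3 = -5
j=2,k=4: even sum, c = (-5)+8 = 3
j=2,k=5: odd sum, c = 3-5 = -2
j=2,k=6: even sum, c = (-2)+12 = 10
j=3,k=3: even sum, c = 10+9 = 19
j=3,k=4: odd sum, c = 19-4 = 15
j=3,k=5: even sum, c = 15+15 = 30
j=3,k=6: odd sum, c = 30-6 = 24
j=4,k=3: odd sum, c = 24-3 = 21
j=4,k=4: even sum, c = 21+16 = 37
j=4,k=5: odd sum, c = 37-5 = 32
j=4,k=6: even sum, c = 32+24 = 56

56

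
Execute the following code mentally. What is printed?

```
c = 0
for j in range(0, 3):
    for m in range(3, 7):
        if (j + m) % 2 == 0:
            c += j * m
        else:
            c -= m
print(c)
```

j=0,m=3: odd sum, c = 0-3 = -3
j=0,m=4: even sum, c = (-3)+0 = -3
j=0,m=5: odd sum, c = (-3)-5 = -8
j=0,m=6: even sum, c = (-8)+0 = -8
j=1,m=3: even sum, c = (-8)+3 = -5
j=1,m=4: odd sum, c = (-5)-4 = -9
j=1,m=5: even sum, c = (-9)+5 = -4
j=1,m=6: odd sum, c = (-4)-6 = -10
j=2,m=3: odd sum, c = (-10)-3 = -13
j=2,m=4: even sum, c = (-13)+8 = -5
j=2,m=5: odd sum, c = (-5)-5 = -10
j=2,m=6: even sum, c = (-10)+12 = 2

2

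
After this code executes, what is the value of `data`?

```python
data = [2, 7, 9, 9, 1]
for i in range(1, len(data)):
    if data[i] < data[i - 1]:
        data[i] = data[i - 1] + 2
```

[2, 7, 9, 9, 11]

i=1: 7>=2, unchanged → [2, 7, 9, 9, 1]
i=2: 9>=7, unchanged → [2, 7, 9, 9, 1]
i=3: 9>=9, unchanged → [2, 7, 9, 9, 1]
i=4: 1<9, data[4] = 9+2 = 11 → [2, 7, 9, 9, 11]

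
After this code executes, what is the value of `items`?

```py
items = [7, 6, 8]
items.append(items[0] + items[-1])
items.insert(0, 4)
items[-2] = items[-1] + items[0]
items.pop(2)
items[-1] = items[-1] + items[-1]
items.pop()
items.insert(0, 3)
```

[3, 4, 7, 19]

append items[0]+items[-1] = 7+8 = 15 → [7, 6, 8, 15]
insert 4 at 0 → [4, 7, 6, 8, 15]
items[-2] = items[-1]+items[0] = 15+4 = 19 → [4, 7, 6, 19, 15]
pop(2) removes 6 → [4, 7, 19, 15]
items[-1] = items[-1]+items[-1] = 15+15 = 30 → [4, 7, 19, 30]
pop() removes 30 → [4, 7, 19]
insert 3 at 0 → [3, 4, 7, 19]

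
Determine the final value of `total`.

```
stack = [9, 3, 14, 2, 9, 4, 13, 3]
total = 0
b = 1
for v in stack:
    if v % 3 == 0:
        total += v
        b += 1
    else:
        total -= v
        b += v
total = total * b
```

v=9: %3==0, total = 0+9 = 9; b=2
v=3: %3==0, total = 9+3 = 12; b=3
v=14: not %3==0, total = 12-14 = -2; b=17
v=2: not %3==0, total = (-2)-2 = -4; b=19
v=9: %3==0, total = (-4)+9 = 5; b=20
v=4: not %3==0, total = 5-4 = 1; b=24
v=13: not %3==0, total = 1-13 = -12; b=37
v=3: %3==0, total = (-12)+3 = -9; b=38
total*b = (-9)*38 = -342

-342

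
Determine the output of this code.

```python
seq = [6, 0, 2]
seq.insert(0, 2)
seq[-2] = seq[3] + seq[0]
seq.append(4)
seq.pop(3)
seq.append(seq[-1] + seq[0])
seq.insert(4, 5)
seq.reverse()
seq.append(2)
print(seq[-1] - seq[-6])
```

insert 2 at 0 → [2, 6, 0, 2]
seq[-2] = seq[3]+seq[0] = 2+2 = 4 → [2, 6, 4, 2]
append 4 → [2, 6, 4, 2, 4]
pop(3) removes 2 → [2, 6, 4, 4]
append seq[-1]+seq[0] = 4+2 = 6 → [2, 6, 4, 4, 6]
insert 5 at 4 → [2, 6, 4, 4, 5, 6]
reverse → [6, 5, 4, 4, 6, 2]
append 2 → [6, 5, 4, 4, 6, 2, 2]
seq[-1]-seq[-6] = 2-5 = -3

-3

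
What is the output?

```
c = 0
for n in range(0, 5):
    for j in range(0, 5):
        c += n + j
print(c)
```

n=0,j=0: c = 0+0 = 0
n=0,j=1: c = 0+1 = 1
n=0,j=2: c = 1+2 = 3
n=0,j=3: c = 3+3 = 6
n=0,j=4: c = 6+4 = 10
n=1,j=0: c = 10+1 = 11
n=1,j=1: c = 11+2 = 13
n=1,j=2: c = 13+3 = 16
n=1,j=3: c = 16+4 = 20
n=1,j=4: c = 20+5 = 25
n=2,j=0: c = 25+2 = 27
n=2,j=1: c = 27+3 = 30
n=2,j=2: c = 30+4 = 34
n=2,j=3: c = 34+5 = 39
n=2,j=4: c = 39+6 = 45
n=3,j=0: c = 45+3 = 48
n=3,j=1: c = 48+4 = 52
n=3,j=2: c = 52+5 = 57
n=3,j=3: c = 57+6 = 63
n=3,j=4: c = 63+7 = 70
n=4,j=0: c = 70+4 = 74
n=4,j=1: c = 74+5 = 79
n=4,j=2: c = 79+6 = 85
n=4,j=3: c = 85+7 = 92
n=4,j=4: c = 92+8 = 100

100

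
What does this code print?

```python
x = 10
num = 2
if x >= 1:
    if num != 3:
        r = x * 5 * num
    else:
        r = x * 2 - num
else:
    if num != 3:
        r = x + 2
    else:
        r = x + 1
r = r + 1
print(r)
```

101

x=10, num=2
x >= 1 is True; num != 3 is True
→ r = x * 5 * num = 100
r = 100+1 = 101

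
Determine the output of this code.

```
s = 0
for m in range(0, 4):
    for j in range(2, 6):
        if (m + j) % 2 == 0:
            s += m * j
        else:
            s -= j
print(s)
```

m=0,j=2: even sum, s = 0+0 = 0
m=0,j=3: odd sum, s = 0-3 = -3
m=0,j=4: even sum, s = (-3)+0 = -3
m=0,j=5: odd sum, s = (-3)-5 = -8
m=1,j=2: odd sum, s = (-8)-2 = -10
m=1,j=3: even sum, s = (-10)+3 = -7
m=1,j=4: odd sum, s = (-7)-4 = -11
m=1,j=5: even sum, s = (-11)+5 = -6
m=2,j=2: even sum, s = (-6)+4 = -2
m=2,j=3: odd sum, s = (-2)-3 = -5
m=2,j=4: even sum, s = (-5)+8 = 3
m=2,j=5: odd sum, s = 3-5 = -2
m=3,j=2: odd sum, s = (-2)-2 = -4
m=3,j=3: even sum, s = (-4)+9 = 5
m=3,j=4: odd sum, s = 5-4 = 1
m=3,j=5: even sum, s = 1+15 = 16

16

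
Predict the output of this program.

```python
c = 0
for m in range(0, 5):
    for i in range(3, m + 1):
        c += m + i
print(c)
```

m=3,i=3: c = 0+6 = 6
m=4,i=3: c = 6+7 = 13
m=4,i=4: c = 13+8 = 21

21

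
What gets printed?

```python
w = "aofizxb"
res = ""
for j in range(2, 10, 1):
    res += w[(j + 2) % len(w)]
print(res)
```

j=2: add w[4]='z' → 'z'
j=3: add w[5]='x' → 'zx'
j=4: add w[6]='b' → 'zxb'
j=5: add w[0]='a' → 'zxba'
j=6: add w[1]='o' → 'zxbao'
j=7: add w[2]='f' → 'zxbaof'
j=8: add w[3]='i' → 'zxbaofi'
j=9: add w[4]='z' → 'zxbaofiz'

zxbaofiz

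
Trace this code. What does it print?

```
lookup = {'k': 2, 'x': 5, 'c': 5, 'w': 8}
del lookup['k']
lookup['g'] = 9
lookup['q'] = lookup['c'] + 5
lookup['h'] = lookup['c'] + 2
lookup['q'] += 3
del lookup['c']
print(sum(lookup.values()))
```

del 'k' → {'x': 5, 'c': 5, 'w': 8}
lookup['g'] = 9 → {'x': 5, 'c': 5, 'w': 8, 'g': 9}
lookup['q'] = lookup['c']+5 = 10 → {'x': 5, 'c': 5, 'w': 8, 'g': 9, 'q': 10}
lookup['h'] = lookup['c']+2 = 7 → {'x': 5, 'c': 5, 'w': 8, 'g': 9, 'q': 10, 'h': 7}
lookup['q'] = 10+3 = 13 → {'x': 5, 'c': 5, 'w': 8, 'g': 9, 'q': 13, 'h': 7}
del 'c' → {'x': 5, 'w': 8, 'g': 9, 'q': 13, 'h': 7}
sum of values = 42

42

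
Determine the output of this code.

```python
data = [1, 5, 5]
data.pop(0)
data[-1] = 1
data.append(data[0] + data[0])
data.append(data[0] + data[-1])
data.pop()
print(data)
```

[5, 1, 10]

pop(0) removes 1 → [5, 5]
data[-1] = 1 → [5, 1]
append data[0]+data[0] = 5+5 = 10 → [5, 1, 10]
append data[0]+data[-1] = 5+10 = 15 → [5, 1, 10, 15]
pop() removes 15 → [5, 1, 10]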